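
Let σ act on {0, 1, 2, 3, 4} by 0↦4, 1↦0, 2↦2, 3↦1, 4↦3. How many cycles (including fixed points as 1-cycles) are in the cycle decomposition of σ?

2

Cycle decomposition: (0 4 3 1) (2).
2 cycles.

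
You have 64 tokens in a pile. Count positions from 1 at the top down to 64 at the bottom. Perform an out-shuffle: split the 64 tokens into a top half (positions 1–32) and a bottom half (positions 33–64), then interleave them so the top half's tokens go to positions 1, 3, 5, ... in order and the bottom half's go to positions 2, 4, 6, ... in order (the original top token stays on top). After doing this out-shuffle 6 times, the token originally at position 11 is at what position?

Track the token's position through each out-shuffle:
11 → 21 → 41 → 18 → 35 → 6 → 11

11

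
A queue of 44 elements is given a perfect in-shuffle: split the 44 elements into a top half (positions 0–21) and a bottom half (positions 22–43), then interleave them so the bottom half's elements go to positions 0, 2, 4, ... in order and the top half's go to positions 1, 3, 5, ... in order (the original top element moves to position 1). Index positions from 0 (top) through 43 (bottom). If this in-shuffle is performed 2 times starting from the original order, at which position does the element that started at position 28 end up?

25

Track the element's position through each in-shuffle:
28 → 12 → 25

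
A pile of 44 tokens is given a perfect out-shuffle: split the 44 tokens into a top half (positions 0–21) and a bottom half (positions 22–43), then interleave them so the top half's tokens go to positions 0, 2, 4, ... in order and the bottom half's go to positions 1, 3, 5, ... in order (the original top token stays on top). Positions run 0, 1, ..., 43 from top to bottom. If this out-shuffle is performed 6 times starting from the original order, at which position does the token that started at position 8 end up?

Track the token's position through each out-shuffle:
8 → 16 → 32 → 21 → 42 → 41 → 39

39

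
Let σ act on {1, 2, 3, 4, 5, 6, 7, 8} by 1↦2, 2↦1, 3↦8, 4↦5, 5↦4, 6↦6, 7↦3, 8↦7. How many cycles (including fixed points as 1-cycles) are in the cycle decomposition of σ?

4

Cycle decomposition: (1 2) (3 8 7) (4 5) (6).
4 cycles.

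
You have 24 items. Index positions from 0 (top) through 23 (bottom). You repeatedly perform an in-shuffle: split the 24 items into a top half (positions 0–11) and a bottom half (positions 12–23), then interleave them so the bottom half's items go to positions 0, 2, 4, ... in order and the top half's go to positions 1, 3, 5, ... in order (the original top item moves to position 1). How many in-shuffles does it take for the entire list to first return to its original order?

20

The in-shuffle permutes the 24 positions with cycle lengths [4, 20].
Every item is home exactly when every cycle has completed a whole number of laps, i.e. after lcm(4, 20) = 20 in-shuffles.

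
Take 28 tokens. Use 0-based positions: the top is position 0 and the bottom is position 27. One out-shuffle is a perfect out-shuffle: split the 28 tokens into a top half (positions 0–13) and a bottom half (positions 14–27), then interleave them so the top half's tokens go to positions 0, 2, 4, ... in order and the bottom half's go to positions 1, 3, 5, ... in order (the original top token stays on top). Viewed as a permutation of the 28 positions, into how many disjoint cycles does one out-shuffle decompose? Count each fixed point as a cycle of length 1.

Trace each unvisited position around until it returns:
(0) (1 2 4 8 16 5 ... len 18) (3 6 12 24 21 15) (9 18) (27)
5 cycles in total.

5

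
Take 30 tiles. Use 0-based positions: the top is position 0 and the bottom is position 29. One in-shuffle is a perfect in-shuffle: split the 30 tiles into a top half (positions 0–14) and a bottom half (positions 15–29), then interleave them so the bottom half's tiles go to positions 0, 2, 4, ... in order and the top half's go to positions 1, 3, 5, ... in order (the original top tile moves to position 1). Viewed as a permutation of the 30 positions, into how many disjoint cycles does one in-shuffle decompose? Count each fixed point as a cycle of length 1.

6

Trace each unvisited position around until it returns:
(0 1 3 7 15) (2 5 11 23 16) (4 9 19 8 17) (6 13 27 24 18) (10 21 12 25 20) (14 29 28 26 22)
6 cycles in total.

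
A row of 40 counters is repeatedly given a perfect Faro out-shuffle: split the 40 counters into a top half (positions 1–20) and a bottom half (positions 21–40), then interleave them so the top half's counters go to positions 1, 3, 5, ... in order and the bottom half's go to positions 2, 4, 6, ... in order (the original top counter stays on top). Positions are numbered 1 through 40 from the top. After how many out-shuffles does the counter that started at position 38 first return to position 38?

12

Follow position 38 under repeated out-shuffles:
38 → 36 → 32 → 24 → 8 → 15 → 29 → 18 → 35 → 30 → 20 → 39 → 38
It first returns after 12 out-shuffles.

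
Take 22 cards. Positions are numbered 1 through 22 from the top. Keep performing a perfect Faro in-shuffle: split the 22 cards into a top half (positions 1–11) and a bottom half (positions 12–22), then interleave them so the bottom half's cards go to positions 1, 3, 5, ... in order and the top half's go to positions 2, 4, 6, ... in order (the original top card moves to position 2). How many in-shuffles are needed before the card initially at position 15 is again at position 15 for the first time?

11

Follow position 15 under repeated in-shuffles:
15 → 7 → 14 → 5 → 10 → 20 → 17 → 11 → 22 → 21 → 19 → 15
It first returns after 11 in-shuffles.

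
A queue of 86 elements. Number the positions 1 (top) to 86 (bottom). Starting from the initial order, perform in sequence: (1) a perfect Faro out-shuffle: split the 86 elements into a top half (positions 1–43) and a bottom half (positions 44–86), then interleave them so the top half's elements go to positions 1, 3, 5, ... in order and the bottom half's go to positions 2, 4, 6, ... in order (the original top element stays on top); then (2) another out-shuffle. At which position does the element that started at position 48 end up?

19

Track the element from position 48 forward through each operation:
  after op 1 (out-shuffle): 48 → 10
  after op 2 (out-shuffle): 10 → 19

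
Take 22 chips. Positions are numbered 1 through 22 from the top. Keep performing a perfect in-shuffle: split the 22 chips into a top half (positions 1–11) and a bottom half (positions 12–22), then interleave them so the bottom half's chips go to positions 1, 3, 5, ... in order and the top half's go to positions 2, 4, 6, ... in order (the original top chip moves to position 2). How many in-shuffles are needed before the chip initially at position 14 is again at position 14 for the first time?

Follow position 14 under repeated in-shuffles:
14 → 5 → 10 → 20 → 17 → 11 → 22 → 21 → 19 → 15 → 7 → 14
It first returns after 11 in-shuffles.

11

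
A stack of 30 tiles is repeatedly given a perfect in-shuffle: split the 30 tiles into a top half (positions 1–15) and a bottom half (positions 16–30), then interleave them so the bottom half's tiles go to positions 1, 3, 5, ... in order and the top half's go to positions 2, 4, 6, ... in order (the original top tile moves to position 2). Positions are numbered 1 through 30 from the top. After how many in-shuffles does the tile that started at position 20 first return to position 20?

Follow position 20 under repeated in-shuffles:
20 → 9 → 18 → 5 → 10 → 20
It first returns after 5 in-shuffles.

5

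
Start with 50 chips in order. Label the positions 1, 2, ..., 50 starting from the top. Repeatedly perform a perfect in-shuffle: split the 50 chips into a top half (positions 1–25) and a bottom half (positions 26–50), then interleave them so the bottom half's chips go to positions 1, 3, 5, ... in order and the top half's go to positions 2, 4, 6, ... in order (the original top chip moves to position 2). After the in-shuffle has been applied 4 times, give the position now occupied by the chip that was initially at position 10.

7

Track the chip's position through each in-shuffle:
10 → 20 → 40 → 29 → 7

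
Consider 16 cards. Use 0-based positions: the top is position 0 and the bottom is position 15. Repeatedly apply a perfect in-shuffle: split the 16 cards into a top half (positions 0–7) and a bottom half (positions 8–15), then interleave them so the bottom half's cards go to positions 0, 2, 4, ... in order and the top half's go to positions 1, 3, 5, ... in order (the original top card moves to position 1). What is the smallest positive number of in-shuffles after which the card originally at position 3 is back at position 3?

8

Follow position 3 under repeated in-shuffles:
3 → 7 → 15 → 14 → 12 → 8 → 0 → 1 → 3
It first returns after 8 in-shuffles.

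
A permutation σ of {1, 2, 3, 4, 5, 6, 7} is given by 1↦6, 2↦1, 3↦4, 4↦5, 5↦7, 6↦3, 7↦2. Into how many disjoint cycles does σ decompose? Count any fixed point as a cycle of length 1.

1

Cycle decomposition: (1 6 3 4 5 7 2).
1 cycle.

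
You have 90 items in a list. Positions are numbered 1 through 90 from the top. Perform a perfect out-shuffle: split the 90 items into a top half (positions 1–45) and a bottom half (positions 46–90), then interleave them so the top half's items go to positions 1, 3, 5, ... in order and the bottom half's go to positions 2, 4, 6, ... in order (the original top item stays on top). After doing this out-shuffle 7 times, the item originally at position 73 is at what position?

50

Track the item's position through each out-shuffle:
73 → 56 → 22 → 43 → 85 → 80 → 70 → 50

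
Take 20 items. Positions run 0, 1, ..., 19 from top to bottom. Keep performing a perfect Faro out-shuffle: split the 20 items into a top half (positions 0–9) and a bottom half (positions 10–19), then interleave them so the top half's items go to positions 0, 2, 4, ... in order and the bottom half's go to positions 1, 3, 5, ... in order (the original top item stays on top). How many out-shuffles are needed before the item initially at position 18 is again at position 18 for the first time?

Follow position 18 under repeated out-shuffles:
18 → 17 → 15 → 11 → 3 → 6 → 12 → 5 → 10 → 1 → 2 → 4 → 8 → 16 → 13 → 7 → 14 → 9 → 18
It first returns after 18 out-shuffles.

18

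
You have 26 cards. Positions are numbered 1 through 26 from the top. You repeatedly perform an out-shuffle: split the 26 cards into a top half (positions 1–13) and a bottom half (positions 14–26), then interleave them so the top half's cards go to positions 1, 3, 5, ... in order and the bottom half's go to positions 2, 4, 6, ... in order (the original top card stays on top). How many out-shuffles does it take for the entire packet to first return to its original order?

The out-shuffle permutes the 26 positions with cycle lengths [1, 1, 4, 20].
Every card is home exactly when every cycle has completed a whole number of laps, i.e. after lcm(1, 4, 20) = 20 out-shuffles.

20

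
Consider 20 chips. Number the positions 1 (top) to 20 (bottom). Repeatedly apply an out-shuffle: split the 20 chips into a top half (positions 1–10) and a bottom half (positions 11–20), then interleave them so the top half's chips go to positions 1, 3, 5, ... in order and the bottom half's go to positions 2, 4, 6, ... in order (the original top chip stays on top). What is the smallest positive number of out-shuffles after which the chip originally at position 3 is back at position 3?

Follow position 3 under repeated out-shuffles:
3 → 5 → 9 → 17 → 14 → 8 → 15 → 10 → 19 → 18 → 16 → 12 → 4 → 7 → 13 → 6 → 11 → 2 → 3
It first returns after 18 out-shuffles.

18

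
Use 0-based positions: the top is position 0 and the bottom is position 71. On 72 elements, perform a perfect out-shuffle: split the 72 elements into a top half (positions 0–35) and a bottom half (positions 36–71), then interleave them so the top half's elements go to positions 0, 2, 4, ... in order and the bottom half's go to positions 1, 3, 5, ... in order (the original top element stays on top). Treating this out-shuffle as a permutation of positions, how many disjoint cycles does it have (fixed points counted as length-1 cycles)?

Trace each unvisited position around until it returns:
(0) (1 2 4 8 16 32 ... len 35) (7 14 28 56 41 11 ... len 35) (71)
4 cycles in total.

4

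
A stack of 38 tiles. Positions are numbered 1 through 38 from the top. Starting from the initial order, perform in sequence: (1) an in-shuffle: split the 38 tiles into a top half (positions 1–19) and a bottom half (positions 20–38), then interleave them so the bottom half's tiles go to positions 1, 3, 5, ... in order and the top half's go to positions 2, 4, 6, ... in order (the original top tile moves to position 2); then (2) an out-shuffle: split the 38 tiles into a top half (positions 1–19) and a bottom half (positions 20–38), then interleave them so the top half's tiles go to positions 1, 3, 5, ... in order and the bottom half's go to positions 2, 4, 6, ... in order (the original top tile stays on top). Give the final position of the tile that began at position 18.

34

Track the tile from position 18 forward through each operation:
  after op 1 (in-shuffle): 18 → 36
  after op 2 (out-shuffle): 36 → 34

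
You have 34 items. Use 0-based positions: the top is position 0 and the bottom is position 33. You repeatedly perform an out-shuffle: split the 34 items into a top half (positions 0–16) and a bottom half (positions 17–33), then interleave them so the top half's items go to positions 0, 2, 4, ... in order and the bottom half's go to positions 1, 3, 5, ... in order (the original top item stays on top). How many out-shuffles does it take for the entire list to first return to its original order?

The out-shuffle permutes the 34 positions with cycle lengths [1, 1, 2, 10, 10, 10].
Every item is home exactly when every cycle has completed a whole number of laps, i.e. after lcm(1, 2, 10) = 10 out-shuffles.

10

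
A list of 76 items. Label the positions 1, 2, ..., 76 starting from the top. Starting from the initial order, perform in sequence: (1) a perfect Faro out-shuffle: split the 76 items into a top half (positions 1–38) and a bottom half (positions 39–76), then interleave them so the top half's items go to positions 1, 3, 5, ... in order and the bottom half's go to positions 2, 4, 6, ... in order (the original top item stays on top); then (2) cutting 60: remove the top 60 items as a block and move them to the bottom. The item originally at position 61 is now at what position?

62

Track the item from position 61 forward through each operation:
  after op 1 (out-shuffle): 61 → 46
  after op 2 (cut 60): 46 → 62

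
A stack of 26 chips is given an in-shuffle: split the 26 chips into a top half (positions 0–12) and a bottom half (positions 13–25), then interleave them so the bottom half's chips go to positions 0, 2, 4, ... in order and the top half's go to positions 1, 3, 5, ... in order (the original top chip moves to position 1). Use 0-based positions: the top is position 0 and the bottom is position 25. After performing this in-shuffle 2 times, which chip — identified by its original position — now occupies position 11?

2

Work backwards from position 11, undoing one in-shuffle at a time:
11 ← 5 ← 2
So the chip now at position 11 started at position 2.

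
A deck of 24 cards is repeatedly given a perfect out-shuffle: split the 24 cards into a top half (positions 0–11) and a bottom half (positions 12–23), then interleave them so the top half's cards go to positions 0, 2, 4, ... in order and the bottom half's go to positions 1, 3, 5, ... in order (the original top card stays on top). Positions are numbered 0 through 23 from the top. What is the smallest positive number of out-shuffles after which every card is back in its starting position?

The out-shuffle permutes the 24 positions with cycle lengths [1, 1, 11, 11].
Every card is home exactly when every cycle has completed a whole number of laps, i.e. after lcm(1, 11) = 11 out-shuffles.

11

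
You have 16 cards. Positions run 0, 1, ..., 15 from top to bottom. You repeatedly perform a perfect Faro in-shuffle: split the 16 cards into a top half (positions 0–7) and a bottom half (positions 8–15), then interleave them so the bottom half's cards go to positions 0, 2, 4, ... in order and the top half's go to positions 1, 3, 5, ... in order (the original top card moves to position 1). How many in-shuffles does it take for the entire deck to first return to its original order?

The in-shuffle permutes the 16 positions with cycle lengths [8, 8].
Every card is home exactly when every cycle has completed a whole number of laps, i.e. after lcm(8) = 8 in-shuffles.

8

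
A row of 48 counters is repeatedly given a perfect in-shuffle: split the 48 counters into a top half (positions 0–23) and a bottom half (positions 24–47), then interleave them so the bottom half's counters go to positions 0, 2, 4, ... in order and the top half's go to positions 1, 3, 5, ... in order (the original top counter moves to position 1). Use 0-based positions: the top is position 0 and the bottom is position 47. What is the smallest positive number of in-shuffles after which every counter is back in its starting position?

21

The in-shuffle permutes the 48 positions with cycle lengths [3, 3, 21, 21].
Every counter is home exactly when every cycle has completed a whole number of laps, i.e. after lcm(3, 21) = 21 in-shuffles.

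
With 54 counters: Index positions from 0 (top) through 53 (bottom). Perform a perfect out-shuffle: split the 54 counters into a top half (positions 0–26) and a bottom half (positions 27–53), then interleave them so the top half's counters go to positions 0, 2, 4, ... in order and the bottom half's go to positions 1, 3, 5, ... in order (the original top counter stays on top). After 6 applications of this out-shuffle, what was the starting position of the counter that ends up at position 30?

22

Work backwards from position 30, undoing one out-shuffle at a time:
30 ← 15 ← 34 ← 17 ← 35 ← 44 ← 22
So the counter now at position 30 started at position 22.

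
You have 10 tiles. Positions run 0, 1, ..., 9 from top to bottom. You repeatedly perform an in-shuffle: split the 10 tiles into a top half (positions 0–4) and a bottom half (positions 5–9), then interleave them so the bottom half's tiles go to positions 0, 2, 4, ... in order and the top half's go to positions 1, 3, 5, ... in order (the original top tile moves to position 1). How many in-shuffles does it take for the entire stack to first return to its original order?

The in-shuffle permutes the 10 positions with cycle lengths [10].
Every tile is home exactly when every cycle has completed a whole number of laps, i.e. after lcm(10) = 10 in-shuffles.

10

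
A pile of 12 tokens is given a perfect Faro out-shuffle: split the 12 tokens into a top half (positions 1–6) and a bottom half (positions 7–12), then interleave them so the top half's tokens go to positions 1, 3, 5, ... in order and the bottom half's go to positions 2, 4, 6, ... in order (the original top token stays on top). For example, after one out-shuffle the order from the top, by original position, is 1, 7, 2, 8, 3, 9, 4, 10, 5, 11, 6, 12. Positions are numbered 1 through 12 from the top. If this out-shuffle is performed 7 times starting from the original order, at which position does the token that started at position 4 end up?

Track the token's position through each out-shuffle:
4 → 7 → 2 → 3 → 5 → 9 → 6 → 11

11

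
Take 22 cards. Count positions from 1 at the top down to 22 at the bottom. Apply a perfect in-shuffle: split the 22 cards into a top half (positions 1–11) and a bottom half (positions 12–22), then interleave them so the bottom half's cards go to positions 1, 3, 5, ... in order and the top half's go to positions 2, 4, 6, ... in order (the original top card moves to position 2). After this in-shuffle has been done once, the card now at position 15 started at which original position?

19

Work backwards from position 15, undoing one in-shuffle at a time:
15 ← 19
So the card now at position 15 started at position 19.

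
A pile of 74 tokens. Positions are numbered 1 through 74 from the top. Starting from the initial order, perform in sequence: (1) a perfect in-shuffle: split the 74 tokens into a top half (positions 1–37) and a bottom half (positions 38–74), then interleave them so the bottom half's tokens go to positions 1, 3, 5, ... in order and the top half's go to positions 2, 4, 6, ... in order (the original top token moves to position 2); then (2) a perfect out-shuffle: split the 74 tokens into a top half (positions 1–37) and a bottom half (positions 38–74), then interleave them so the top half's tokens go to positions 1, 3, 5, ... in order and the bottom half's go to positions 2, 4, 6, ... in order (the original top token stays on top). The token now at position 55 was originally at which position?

Undo the operations in reverse order, starting from position 55:
  undo op 2 (out-shuffle, from top half): 55 ← 28
  undo op 1 (in-shuffle, from top half): 28 ← 14
So the token at position 55 came from original position 14.

14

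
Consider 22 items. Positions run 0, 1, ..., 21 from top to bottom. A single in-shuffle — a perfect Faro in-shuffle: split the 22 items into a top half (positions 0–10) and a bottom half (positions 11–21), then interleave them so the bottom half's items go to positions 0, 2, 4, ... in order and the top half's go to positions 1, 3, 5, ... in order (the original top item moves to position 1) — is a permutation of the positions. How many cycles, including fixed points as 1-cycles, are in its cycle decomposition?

2

Trace each unvisited position around until it returns:
(0 1 3 7 15 8 ... len 11) (4 9 19 16 10 21 ... len 11)
2 cycles in total.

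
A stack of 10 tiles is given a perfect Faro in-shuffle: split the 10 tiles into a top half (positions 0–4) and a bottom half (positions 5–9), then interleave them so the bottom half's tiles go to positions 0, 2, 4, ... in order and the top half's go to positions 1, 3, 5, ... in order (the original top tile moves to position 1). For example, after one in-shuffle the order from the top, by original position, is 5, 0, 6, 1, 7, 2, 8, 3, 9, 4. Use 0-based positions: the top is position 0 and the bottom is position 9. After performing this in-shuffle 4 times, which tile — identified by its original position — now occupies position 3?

Work backwards from position 3, undoing one in-shuffle at a time:
3 ← 1 ← 0 ← 5 ← 2
So the tile now at position 3 started at position 2.

2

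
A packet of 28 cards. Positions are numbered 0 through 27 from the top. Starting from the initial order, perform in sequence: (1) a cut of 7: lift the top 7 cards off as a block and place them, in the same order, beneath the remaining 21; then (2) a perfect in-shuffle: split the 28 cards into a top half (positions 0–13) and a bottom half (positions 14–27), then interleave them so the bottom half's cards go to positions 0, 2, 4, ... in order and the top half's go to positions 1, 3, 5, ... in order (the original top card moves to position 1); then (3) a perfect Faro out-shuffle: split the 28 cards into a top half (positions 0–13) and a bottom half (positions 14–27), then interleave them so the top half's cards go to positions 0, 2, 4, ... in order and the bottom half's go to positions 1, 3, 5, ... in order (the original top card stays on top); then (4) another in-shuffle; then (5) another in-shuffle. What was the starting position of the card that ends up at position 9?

25

Undo the operations in reverse order, starting from position 9:
  undo op 5 (in-shuffle, from top half): 9 ← 4
  undo op 4 (in-shuffle, from bottom half): 4 ← 16
  undo op 3 (out-shuffle, from top half): 16 ← 8
  undo op 2 (in-shuffle, from bottom half): 8 ← 18
  undo op 1 (cut 7): 18 ← 25
So the card at position 9 came from original position 25.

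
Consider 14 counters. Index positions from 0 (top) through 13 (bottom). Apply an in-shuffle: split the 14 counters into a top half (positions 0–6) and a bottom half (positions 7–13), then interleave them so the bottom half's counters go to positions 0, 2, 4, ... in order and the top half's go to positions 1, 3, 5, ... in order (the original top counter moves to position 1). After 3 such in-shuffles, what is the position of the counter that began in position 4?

Track the counter's position through each in-shuffle:
4 → 9 → 4 → 9

9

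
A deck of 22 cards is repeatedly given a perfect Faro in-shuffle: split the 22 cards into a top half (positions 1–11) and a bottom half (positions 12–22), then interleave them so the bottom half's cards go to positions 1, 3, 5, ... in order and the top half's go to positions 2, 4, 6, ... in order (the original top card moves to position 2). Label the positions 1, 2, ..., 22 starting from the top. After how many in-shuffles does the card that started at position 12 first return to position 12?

11

Follow position 12 under repeated in-shuffles:
12 → 1 → 2 → 4 → 8 → 16 → 9 → 18 → 13 → 3 → 6 → 12
It first returns after 11 in-shuffles.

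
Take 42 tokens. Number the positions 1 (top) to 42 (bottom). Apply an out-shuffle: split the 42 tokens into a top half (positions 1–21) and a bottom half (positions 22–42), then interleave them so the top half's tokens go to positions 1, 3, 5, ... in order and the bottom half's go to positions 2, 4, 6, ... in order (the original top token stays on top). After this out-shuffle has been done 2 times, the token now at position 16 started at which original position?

15

Work backwards from position 16, undoing one out-shuffle at a time:
16 ← 29 ← 15
So the token now at position 16 started at position 15.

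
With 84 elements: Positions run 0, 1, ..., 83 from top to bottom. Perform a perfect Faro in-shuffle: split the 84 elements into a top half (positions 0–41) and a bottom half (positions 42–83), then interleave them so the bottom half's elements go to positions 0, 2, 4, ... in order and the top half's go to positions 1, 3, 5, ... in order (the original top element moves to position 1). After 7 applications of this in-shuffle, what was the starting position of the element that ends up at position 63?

Work backwards from position 63, undoing one in-shuffle at a time:
63 ← 31 ← 15 ← 7 ← 3 ← 1 ← 0 ← 42
So the element now at position 63 started at position 42.

42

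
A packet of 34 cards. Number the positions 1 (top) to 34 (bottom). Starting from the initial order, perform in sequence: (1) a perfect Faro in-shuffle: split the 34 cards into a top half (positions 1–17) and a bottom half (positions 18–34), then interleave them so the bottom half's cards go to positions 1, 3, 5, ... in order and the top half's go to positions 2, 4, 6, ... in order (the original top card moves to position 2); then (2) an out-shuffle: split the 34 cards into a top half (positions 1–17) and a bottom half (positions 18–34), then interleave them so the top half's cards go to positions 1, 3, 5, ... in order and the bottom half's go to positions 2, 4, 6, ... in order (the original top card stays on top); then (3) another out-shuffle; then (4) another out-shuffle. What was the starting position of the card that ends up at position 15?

Undo the operations in reverse order, starting from position 15:
  undo op 4 (out-shuffle, from top half): 15 ← 8
  undo op 3 (out-shuffle, from bottom half): 8 ← 21
  undo op 2 (out-shuffle, from top half): 21 ← 11
  undo op 1 (in-shuffle, from bottom half): 11 ← 23
So the card at position 15 came from original position 23.

23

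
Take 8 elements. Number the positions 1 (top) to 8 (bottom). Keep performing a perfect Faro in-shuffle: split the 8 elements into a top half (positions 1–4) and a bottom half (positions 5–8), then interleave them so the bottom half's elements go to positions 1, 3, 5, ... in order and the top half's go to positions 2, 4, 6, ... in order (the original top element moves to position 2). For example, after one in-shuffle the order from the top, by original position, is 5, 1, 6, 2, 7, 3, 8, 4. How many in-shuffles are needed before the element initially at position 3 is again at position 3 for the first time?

Follow position 3 under repeated in-shuffles:
3 → 6 → 3
It first returns after 2 in-shuffles.

2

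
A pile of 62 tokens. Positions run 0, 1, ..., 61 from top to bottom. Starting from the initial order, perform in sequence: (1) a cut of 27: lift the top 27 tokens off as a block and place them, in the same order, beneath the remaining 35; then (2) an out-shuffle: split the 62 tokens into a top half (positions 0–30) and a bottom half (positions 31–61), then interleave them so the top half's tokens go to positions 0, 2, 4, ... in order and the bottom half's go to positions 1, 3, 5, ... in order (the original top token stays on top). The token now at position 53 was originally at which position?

22

Undo the operations in reverse order, starting from position 53:
  undo op 2 (out-shuffle, from bottom half): 53 ← 57
  undo op 1 (cut 27): 57 ← 22
So the token at position 53 came from original position 22.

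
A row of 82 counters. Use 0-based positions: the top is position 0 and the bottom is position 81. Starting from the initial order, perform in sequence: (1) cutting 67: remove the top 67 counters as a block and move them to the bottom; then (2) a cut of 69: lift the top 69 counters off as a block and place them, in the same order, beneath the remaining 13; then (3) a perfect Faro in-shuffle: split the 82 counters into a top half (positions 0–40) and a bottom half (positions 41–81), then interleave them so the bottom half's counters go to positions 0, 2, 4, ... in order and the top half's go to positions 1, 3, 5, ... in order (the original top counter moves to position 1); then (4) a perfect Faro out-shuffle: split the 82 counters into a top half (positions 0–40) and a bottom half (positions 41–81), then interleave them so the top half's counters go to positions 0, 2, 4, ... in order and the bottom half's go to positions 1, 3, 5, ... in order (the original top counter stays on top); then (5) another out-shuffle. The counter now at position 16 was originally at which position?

15

Undo the operations in reverse order, starting from position 16:
  undo op 5 (out-shuffle, from top half): 16 ← 8
  undo op 4 (out-shuffle, from top half): 8 ← 4
  undo op 3 (in-shuffle, from bottom half): 4 ← 43
  undo op 2 (cut 69): 43 ← 30
  undo op 1 (cut 67): 30 ← 15
So the counter at position 16 came from original position 15.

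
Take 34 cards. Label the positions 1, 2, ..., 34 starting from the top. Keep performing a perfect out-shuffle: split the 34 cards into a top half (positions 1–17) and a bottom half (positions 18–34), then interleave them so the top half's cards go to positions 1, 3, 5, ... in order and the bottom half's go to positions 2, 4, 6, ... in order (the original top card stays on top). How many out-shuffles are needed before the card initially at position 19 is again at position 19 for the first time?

10

Follow position 19 under repeated out-shuffles:
19 → 4 → 7 → 13 → 25 → 16 → 31 → 28 → 22 → 10 → 19
It first returns after 10 out-shuffles.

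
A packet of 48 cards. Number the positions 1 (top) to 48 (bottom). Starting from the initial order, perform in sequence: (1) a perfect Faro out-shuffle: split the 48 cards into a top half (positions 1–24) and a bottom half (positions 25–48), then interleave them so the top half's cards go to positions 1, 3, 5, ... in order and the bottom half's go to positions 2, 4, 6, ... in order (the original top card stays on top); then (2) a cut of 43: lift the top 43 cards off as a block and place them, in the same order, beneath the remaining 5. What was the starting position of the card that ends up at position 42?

Undo the operations in reverse order, starting from position 42:
  undo op 2 (cut 43): 42 ← 37
  undo op 1 (out-shuffle, from top half): 37 ← 19
So the card at position 42 came from original position 19.

19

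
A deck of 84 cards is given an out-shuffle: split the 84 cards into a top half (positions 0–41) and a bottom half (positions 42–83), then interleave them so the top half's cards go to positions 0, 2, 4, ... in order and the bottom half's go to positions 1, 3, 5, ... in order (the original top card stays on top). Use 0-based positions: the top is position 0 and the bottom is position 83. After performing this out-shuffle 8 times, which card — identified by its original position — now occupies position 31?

40

Work backwards from position 31, undoing one out-shuffle at a time:
31 ← 57 ← 70 ← 35 ← 59 ← 71 ← 77 ← 80 ← 40
So the card now at position 31 started at position 40.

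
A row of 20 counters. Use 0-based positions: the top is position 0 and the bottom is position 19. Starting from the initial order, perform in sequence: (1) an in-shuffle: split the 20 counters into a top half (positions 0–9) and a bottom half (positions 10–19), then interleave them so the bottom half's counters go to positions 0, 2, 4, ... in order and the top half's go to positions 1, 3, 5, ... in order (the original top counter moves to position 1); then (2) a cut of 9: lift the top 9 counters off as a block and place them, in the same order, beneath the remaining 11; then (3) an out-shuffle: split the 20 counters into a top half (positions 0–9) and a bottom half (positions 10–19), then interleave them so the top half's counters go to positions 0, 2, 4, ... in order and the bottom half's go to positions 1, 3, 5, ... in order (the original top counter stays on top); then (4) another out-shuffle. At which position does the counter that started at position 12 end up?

Track the counter from position 12 forward through each operation:
  after op 1 (in-shuffle): 12 → 4
  after op 2 (cut 9): 4 → 15
  after op 3 (out-shuffle): 15 → 11
  after op 4 (out-shuffle): 11 → 3

3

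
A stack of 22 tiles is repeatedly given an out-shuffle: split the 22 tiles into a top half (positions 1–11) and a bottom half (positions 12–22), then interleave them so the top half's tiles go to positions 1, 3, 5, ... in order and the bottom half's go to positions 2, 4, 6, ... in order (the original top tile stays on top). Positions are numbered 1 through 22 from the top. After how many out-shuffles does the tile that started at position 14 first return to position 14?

6

Follow position 14 under repeated out-shuffles:
14 → 6 → 11 → 21 → 20 → 18 → 14
It first returns after 6 out-shuffles.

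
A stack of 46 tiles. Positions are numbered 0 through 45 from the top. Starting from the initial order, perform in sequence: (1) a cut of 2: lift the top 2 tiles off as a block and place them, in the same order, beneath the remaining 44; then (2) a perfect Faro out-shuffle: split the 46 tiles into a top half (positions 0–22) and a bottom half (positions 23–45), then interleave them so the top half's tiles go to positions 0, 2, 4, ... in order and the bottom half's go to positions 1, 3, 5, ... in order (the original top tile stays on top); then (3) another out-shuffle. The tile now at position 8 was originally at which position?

Undo the operations in reverse order, starting from position 8:
  undo op 3 (out-shuffle, from top half): 8 ← 4
  undo op 2 (out-shuffle, from top half): 4 ← 2
  undo op 1 (cut 2): 2 ← 4
So the tile at position 8 came from original position 4.

4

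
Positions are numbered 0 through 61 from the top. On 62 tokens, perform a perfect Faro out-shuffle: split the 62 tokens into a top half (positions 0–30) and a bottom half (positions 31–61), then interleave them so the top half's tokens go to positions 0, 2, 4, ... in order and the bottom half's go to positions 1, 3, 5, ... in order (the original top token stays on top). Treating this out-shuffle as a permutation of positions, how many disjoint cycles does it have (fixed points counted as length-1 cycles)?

3

Trace each unvisited position around until it returns:
(0) (1 2 4 8 16 32 ... len 60) (61)
3 cycles in total.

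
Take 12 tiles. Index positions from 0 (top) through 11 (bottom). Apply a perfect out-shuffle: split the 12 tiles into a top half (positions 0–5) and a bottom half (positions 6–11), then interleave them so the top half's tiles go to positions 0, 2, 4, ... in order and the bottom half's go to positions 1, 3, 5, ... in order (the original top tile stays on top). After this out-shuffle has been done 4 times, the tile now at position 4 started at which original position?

Work backwards from position 4, undoing one out-shuffle at a time:
4 ← 2 ← 1 ← 6 ← 3
So the tile now at position 4 started at position 3.

3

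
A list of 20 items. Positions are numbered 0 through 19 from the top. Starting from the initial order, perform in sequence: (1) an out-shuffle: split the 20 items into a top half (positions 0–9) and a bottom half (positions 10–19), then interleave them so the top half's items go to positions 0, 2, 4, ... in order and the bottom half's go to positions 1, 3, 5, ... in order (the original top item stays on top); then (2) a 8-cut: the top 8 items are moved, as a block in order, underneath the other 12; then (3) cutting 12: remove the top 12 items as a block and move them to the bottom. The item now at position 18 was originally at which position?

9

Undo the operations in reverse order, starting from position 18:
  undo op 3 (cut 12): 18 ← 10
  undo op 2 (cut 8): 10 ← 18
  undo op 1 (out-shuffle, from top half): 18 ← 9
So the item at position 18 came from original position 9.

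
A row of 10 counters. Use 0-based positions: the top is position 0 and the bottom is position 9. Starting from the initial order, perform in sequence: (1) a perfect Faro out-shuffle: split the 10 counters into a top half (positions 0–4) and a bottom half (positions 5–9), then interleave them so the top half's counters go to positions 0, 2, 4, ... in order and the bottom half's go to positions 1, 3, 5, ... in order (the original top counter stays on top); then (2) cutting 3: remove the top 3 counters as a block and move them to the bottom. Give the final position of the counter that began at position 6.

0

Track the counter from position 6 forward through each operation:
  after op 1 (out-shuffle): 6 → 3
  after op 2 (cut 3): 3 → 0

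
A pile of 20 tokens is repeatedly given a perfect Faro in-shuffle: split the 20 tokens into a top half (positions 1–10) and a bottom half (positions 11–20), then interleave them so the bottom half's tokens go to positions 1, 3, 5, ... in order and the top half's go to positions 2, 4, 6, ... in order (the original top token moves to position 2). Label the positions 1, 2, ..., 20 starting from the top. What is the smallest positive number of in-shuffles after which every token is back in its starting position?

The in-shuffle permutes the 20 positions with cycle lengths [2, 3, 3, 6, 6].
Every token is home exactly when every cycle has completed a whole number of laps, i.e. after lcm(2, 3, 6) = 6 in-shuffles.

6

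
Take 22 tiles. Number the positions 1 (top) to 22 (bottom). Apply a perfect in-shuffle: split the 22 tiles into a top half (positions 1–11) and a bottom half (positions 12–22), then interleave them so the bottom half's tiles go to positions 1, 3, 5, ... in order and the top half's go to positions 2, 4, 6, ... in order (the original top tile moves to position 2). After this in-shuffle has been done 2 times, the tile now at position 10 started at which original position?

14

Work backwards from position 10, undoing one in-shuffle at a time:
10 ← 5 ← 14
So the tile now at position 10 started at position 14.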